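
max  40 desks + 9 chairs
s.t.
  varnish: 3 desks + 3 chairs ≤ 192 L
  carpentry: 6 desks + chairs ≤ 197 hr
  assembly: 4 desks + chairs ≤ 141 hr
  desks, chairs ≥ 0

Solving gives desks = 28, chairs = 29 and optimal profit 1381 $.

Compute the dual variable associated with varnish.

Binding: carpentry and assembly. Non-binding: varnish (21 unused).
By complementary slackness, y = 0 for the non-binding constraint.
Dual feasibility on the basic columns requires 6·y_carpentry + 4·y_assembly = 40, 1·y_carpentry + 1·y_assembly = 9.
Solving: y_carpentry = 2, y_assembly = 7.
Shadow price of varnish = 0.

0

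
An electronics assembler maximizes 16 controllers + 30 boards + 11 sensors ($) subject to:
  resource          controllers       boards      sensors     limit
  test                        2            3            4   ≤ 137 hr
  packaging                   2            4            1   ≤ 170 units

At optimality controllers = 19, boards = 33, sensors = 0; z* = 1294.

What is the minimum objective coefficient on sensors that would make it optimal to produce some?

At the optimum: test uses 137 of 137 (binding); packaging uses 170 of 170 (binding).
Dual feasibility on the basic columns requires 2·y_test + 2·y_packaging = 16, 3·y_test + 4·y_packaging = 30.
→ y_test = 2 and y_packaging = 6.
sensors enters the basis when its profit ≥ yᵀa₃ = 2·4 + 6·1 = 14.

14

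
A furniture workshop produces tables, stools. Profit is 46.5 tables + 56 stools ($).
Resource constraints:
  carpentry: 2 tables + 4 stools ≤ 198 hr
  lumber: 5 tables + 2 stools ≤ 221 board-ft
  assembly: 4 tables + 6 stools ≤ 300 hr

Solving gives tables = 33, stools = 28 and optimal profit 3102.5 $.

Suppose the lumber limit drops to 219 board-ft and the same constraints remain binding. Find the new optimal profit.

Check each constraint at x*: carpentry 178/198 (slack 20); lumber 221/221 (tight); assembly 300/300 (tight).
Slack constraints have shadow price 0 (complementary slackness).
Dual feasibility on the basic columns requires 5·y_lumber + 4·y_assembly = 46.5, 2·y_lumber + 6·y_assembly = 56.
→ y_lumber = 2.5 and y_assembly = 8.5.
Δz = y_lumber·Δb = 2.5 × (-2) = -5, so new z* = 3102.5 − 5 = 3097.5.

3097.5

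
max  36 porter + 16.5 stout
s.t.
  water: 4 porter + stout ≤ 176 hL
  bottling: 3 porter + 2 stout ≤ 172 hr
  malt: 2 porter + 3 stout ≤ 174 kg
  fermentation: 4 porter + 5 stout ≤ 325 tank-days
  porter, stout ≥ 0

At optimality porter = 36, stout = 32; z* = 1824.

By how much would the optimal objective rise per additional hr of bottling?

At the optimum: water uses 176 of 176 (binding); bottling uses 172 of 172 (binding); malt uses 168 of 174 (slack = 6); fermentation uses 304 of 325 (slack = 21).
By complementary slackness, y = 0 for the non-binding constraints.
Dual feasibility on the basic columns requires 4·y_water + 3·y_bottling = 36, 1·y_water + 2·y_bottling = 16.5.
→ y_water = 4.5 and y_bottling = 6.
Shadow price of bottling = 6.

6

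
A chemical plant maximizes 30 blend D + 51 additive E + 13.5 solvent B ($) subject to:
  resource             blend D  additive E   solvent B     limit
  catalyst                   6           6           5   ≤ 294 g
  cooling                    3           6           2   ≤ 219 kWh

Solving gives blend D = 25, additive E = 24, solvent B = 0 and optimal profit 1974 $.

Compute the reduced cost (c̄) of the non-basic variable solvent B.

-8

At the optimum: catalyst uses 294 of 294 (binding); cooling uses 219 of 219 (binding).
From A_Bᵀ y = c: 6·y_catalyst + 3·y_cooling = 30; 6·y_catalyst + 6·y_cooling = 51.
Solving: y_catalyst = 1.5, y_cooling = 7.
Reduced cost of solvent B: c₃ − yᵀa₃ = 13.5 − (1.5·5 + 7·2) = 13.5 − 21.5 = -8.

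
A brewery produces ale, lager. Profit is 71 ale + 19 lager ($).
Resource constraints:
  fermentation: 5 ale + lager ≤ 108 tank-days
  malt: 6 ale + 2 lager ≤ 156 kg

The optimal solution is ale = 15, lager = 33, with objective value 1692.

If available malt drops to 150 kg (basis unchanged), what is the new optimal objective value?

Both fermentation and malt are binding at x*.
From A_Bᵀ y = c: 5·y_fermentation + 6·y_malt = 71; 1·y_fermentation + 2·y_malt = 19.
→ y_fermentation = 7 and y_malt = 6.
Δz = y_malt·Δb = 6 × (-6) = -36, so new z* = 1692 − 36 = 1656.

1656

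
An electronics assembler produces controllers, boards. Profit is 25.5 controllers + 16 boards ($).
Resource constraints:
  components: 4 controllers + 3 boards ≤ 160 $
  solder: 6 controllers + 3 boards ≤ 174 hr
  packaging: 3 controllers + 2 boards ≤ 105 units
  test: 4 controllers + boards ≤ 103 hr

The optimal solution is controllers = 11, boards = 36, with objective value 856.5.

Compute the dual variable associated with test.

Check each constraint at x*: components 152/160 (slack 8); solder 174/174 (tight); packaging 105/105 (tight); test 80/103 (slack 23).
By complementary slackness, y = 0 for the non-binding constraints.
Dual feasibility on the basic columns requires 6·y_solder + 3·y_packaging = 25.5, 3·y_solder + 2·y_packaging = 16.
This yields shadow prices y_solder = 1, y_packaging = 6.5.
Shadow price of test = 0.

0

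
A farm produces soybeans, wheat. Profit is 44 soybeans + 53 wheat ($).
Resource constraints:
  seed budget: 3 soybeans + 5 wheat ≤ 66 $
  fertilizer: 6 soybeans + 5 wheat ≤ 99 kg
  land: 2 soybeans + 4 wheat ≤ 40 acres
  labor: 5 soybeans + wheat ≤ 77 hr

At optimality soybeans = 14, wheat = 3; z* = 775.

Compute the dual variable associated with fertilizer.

Check each constraint at x*: seed budget 57/66 (slack 9); fertilizer 99/99 (tight); land 40/40 (tight); labor 73/77 (slack 4).
By complementary slackness, y = 0 for the non-binding constraints.
From A_Bᵀ y = c: 6·y_fertilizer + 2·y_land = 44; 5·y_fertilizer + 4·y_land = 53.
This yields shadow prices y_fertilizer = 5, y_land = 7.
Shadow price of fertilizer = 5.

5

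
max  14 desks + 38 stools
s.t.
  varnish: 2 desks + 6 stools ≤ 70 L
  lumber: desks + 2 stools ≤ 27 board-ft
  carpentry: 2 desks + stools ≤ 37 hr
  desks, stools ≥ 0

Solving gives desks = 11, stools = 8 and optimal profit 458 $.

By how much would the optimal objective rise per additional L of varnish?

At the optimum: varnish uses 70 of 70 (binding); lumber uses 27 of 27 (binding); carpentry uses 30 of 37 (slack = 7).
Since carpentry is not tight, its dual is 0.
From A_Bᵀ y = c: 2·y_varnish + 1·y_lumber = 14; 6·y_varnish + 2·y_lumber = 38.
This yields shadow prices y_varnish = 5, y_lumber = 4.
Shadow price of varnish = 5.

5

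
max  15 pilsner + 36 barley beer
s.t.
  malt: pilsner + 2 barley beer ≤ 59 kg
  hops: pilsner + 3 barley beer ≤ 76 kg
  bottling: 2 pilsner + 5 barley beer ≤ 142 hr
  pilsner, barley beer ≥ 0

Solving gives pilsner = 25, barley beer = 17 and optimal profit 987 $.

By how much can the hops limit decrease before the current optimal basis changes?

17

Binding constraints: malt, hops. The basis is B = [[1,2],[1,3]] with det 1.
Per unit decrease in hops, x* moves by d = (2, -1).
The basis stays optimal until barley beer reaches 0; allowable decrease = 17 kg.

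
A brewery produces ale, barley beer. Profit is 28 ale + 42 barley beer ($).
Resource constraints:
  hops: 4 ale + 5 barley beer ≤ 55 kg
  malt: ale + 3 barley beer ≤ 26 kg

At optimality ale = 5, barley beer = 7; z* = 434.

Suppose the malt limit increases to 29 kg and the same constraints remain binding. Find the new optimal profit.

Check each constraint at x*: hops 55/55 (tight); malt 26/26 (tight).
The binding rows give the dual system: 4·y_hops + 1·y_malt = 28 and 5·y_hops + 3·y_malt = 42.
Solving: y_hops = 6, y_malt = 4.
Δz = y_malt·Δb = 4 × (3) = 12, so new z* = 434 + 12 = 446.

446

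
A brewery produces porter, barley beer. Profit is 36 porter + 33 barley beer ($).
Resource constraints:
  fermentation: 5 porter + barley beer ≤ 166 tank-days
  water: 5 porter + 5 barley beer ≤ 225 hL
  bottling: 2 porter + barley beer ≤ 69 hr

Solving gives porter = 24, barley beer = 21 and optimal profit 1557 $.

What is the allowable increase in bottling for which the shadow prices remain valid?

Binding constraints: water, bottling. The basis is B = [[5,5],[2,1]] with det -5.
Per unit increase in bottling, x* moves by d = (1, -1).
The basis stays optimal until fermentation becomes binding; allowable increase = 6.25 hr.

6.25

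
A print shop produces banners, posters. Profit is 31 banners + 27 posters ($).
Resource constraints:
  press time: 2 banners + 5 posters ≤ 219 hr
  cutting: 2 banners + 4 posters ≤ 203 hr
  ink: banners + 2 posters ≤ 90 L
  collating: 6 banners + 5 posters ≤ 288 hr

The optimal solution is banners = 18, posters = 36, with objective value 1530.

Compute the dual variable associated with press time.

0

At the optimum: press time uses 216 of 219 (slack = 3); cutting uses 180 of 203 (slack = 23); ink uses 90 of 90 (binding); collating uses 288 of 288 (binding).
Slack constraints have shadow price 0 (complementary slackness).
Dual feasibility on the basic columns requires 1·y_ink + 6·y_collating = 31, 2·y_ink + 5·y_collating = 27.
This yields shadow prices y_ink = 1, y_collating = 5.
Shadow price of press time = 0.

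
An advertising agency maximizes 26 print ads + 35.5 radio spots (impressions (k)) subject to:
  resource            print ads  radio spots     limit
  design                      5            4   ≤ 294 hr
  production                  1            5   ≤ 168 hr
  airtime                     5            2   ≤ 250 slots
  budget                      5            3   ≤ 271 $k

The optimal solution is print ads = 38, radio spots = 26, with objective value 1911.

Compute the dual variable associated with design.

4.5

Binding: design and production. Non-binding: airtime (8 unused), budget (3 unused).
Since airtime, budget are not tight, their duals are 0.
The binding rows give the dual system: 5·y_design + 1·y_production = 26 and 4·y_design + 5·y_production = 35.5.
This yields shadow prices y_design = 4.5, y_production = 3.5.
Shadow price of design = 4.5.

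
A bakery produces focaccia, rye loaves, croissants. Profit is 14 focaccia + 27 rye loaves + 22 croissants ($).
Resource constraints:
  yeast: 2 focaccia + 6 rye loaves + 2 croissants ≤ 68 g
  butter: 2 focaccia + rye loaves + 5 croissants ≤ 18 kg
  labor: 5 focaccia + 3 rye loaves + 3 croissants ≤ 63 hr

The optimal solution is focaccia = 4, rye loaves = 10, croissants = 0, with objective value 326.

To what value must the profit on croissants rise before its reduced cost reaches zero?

Check each constraint at x*: yeast 68/68 (tight); butter 18/18 (tight); labor 50/63 (slack 13).
By complementary slackness, y = 0 for the non-binding constraint.
The binding rows give the dual system: 2·y_yeast + 2·y_butter = 14 and 6·y_yeast + 1·y_butter = 27.
Solving: y_yeast = 4, y_butter = 3.
croissants enters the basis when its profit ≥ yᵀa₃ = 4·2 + 3·5 = 23.

23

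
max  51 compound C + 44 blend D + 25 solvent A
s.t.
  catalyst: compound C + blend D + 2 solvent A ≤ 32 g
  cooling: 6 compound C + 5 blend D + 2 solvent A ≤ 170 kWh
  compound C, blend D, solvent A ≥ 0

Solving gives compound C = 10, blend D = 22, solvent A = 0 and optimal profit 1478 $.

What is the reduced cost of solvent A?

Both catalyst and cooling are binding at x*.
Dual feasibility on the basic columns requires 1·y_catalyst + 6·y_cooling = 51, 1·y_catalyst + 5·y_cooling = 44.
This yields shadow prices y_catalyst = 9, y_cooling = 7.
Reduced cost of solvent A: c₃ − yᵀa₃ = 25 − (9·2 + 7·2) = 25 − 32 = -7.

-7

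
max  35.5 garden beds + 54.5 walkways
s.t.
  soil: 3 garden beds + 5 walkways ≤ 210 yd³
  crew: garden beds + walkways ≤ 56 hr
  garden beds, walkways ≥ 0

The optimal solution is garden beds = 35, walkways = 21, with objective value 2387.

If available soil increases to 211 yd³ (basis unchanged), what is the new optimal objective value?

2396.5

Check each constraint at x*: soil 210/210 (tight); crew 56/56 (tight).
The binding rows give the dual system: 3·y_soil + 1·y_crew = 35.5 and 5·y_soil + 1·y_crew = 54.5.
Solving: y_soil = 9.5, y_crew = 7.
Δz = y_soil·Δb = 9.5 × (1) = 9.5, so new z* = 2387 + 9.5 = 2396.5.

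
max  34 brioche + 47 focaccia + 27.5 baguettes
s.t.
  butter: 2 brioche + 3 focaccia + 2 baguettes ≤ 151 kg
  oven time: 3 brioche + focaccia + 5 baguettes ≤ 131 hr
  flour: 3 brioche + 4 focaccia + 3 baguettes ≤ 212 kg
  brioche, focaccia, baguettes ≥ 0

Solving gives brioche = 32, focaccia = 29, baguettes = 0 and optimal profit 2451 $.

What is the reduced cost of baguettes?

At the optimum: butter uses 151 of 151 (binding); oven time uses 125 of 131 (slack = 6); flour uses 212 of 212 (binding).
By complementary slackness, y = 0 for the non-binding constraint.
Dual feasibility on the basic columns requires 2·y_butter + 3·y_flour = 34, 3·y_butter + 4·y_flour = 47.
This yields shadow prices y_butter = 5, y_flour = 8.
Reduced cost of baguettes: c₃ − yᵀa₃ = 27.5 − (5·2 + 8·3) = 27.5 − 34 = -6.5.

-6.5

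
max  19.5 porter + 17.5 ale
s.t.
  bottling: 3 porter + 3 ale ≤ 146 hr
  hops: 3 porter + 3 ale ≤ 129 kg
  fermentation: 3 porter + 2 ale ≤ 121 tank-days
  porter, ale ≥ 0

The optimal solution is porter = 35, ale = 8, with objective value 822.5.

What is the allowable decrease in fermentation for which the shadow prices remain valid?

Binding constraints: hops, fermentation. The basis is B = [[3,3],[3,2]] with det -3.
Per unit decrease in fermentation, x* moves by d = (-1, 1).
The basis stays optimal until porter reaches 0; allowable decrease = 35 tank-days.

35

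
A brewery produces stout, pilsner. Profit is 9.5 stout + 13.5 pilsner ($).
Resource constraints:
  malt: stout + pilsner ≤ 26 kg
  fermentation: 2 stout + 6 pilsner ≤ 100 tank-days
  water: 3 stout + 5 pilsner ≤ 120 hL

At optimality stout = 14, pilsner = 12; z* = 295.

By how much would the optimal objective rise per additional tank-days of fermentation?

1

Check each constraint at x*: malt 26/26 (tight); fermentation 100/100 (tight); water 102/120 (slack 18).
By complementary slackness, y = 0 for the non-binding constraint.
Dual feasibility on the basic columns requires 1·y_malt + 2·y_fermentation = 9.5, 1·y_malt + 6·y_fermentation = 13.5.
→ y_malt = 7.5 and y_fermentation = 1.
Shadow price of fermentation = 1.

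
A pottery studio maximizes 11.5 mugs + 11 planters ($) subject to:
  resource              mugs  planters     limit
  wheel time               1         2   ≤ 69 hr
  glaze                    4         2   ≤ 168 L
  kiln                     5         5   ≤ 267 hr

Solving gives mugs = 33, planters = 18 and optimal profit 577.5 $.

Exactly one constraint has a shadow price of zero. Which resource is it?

wheel time: 69/69 (binding)
glaze: 168/168 (binding)
kiln: 255/267 (slack 12)
By complementary slackness, a constraint with positive slack has shadow price 0 → kiln.

kiln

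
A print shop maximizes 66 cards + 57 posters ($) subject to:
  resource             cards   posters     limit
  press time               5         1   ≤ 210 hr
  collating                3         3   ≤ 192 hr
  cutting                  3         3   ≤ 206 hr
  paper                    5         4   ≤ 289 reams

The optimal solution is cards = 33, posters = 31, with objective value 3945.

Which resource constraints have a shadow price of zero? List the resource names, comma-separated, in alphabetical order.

cutting, press time

press time: 196/210 (slack 14)
collating: 192/192 (binding)
cutting: 192/206 (slack 14)
paper: 289/289 (binding)
By complementary slackness, a constraint with positive slack has shadow price 0 → cutting, press time.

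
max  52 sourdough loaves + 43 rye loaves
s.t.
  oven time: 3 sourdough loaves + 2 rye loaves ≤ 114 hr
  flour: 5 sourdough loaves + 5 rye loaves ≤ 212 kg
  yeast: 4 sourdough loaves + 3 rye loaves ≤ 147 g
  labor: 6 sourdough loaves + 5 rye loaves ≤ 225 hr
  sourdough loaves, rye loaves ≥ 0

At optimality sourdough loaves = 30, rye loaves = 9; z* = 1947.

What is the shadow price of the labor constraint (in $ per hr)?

Check each constraint at x*: oven time 108/114 (slack 6); flour 195/212 (slack 17); yeast 147/147 (tight); labor 225/225 (tight).
Slack constraints have shadow price 0 (complementary slackness).
The binding rows give the dual system: 4·y_yeast + 6·y_labor = 52 and 3·y_yeast + 5·y_labor = 43.
This yields shadow prices y_yeast = 1, y_labor = 8.
Shadow price of labor = 8.

8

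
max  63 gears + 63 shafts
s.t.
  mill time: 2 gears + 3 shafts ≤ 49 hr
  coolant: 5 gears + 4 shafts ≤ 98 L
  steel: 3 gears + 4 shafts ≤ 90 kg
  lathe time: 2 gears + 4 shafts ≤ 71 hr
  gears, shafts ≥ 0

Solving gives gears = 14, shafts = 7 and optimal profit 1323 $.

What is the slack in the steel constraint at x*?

steel used = 3·14 + 4·7 = 70; slack = 90 − 70 = 20.

20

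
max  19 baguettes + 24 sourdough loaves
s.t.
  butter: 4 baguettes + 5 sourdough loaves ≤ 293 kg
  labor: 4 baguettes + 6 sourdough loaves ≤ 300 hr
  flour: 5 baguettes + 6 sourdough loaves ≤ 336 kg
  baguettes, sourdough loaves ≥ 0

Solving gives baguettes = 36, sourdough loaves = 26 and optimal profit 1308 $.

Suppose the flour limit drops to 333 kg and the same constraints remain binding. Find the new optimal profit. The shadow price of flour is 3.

Δb = -3, so new z* = 1308 + (3)·(-3) = 1308 − 9 = 1299.

1299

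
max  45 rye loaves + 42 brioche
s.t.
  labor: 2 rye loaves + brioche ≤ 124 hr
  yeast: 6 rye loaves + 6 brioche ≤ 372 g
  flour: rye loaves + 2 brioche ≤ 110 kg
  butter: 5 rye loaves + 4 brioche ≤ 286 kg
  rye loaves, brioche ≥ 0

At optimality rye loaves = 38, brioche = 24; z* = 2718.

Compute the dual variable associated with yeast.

5

At the optimum: labor uses 100 of 124 (slack = 24); yeast uses 372 of 372 (binding); flour uses 86 of 110 (slack = 24); butter uses 286 of 286 (binding).
Since labor, flour are not tight, their duals are 0.
The binding rows give the dual system: 6·y_yeast + 5·y_butter = 45 and 6·y_yeast + 4·y_butter = 42.
→ y_yeast = 5 and y_butter = 3.
Shadow price of yeast = 5.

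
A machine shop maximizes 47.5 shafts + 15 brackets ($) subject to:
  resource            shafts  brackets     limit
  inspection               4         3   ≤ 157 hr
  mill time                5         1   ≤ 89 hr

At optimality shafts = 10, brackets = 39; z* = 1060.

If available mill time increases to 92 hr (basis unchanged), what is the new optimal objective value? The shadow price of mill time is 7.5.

1082.5

Δb = 3, so new z* = 1060 + (7.5)·(3) = 1060 + 22.5 = 1082.5.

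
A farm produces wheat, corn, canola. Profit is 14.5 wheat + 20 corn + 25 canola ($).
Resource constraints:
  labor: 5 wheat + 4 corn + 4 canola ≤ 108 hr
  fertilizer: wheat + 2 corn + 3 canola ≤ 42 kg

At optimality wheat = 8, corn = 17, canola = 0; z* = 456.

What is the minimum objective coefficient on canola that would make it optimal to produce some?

27

At the optimum: labor uses 108 of 108 (binding); fertilizer uses 42 of 42 (binding).
The binding rows give the dual system: 5·y_labor + 1·y_fertilizer = 14.5 and 4·y_labor + 2·y_fertilizer = 20.
Solving: y_labor = 1.5, y_fertilizer = 7.
canola enters the basis when its profit ≥ yᵀa₃ = 1.5·4 + 7·3 = 27.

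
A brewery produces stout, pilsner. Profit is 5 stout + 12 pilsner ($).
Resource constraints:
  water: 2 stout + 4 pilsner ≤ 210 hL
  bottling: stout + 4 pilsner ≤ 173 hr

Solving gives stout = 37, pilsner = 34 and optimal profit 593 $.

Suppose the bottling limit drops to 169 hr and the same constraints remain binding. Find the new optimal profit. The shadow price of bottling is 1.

589

Δb = -4, so new z* = 593 + (1)·(-4) = 593 − 4 = 589.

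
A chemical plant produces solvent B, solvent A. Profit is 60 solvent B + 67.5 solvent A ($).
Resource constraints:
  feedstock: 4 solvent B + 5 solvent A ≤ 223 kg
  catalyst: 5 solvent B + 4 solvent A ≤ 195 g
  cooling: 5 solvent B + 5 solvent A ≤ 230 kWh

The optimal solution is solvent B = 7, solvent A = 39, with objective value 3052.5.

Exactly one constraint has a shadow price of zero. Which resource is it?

catalyst

feedstock: 223/223 (binding)
catalyst: 191/195 (slack 4)
cooling: 230/230 (binding)
By complementary slackness, a constraint with positive slack has shadow price 0 → catalyst.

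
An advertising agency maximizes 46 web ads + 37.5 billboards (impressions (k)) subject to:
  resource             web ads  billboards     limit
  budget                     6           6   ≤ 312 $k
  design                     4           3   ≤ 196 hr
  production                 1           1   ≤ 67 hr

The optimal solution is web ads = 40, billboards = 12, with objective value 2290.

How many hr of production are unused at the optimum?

15

production used = 1·40 + 1·12 = 52; slack = 67 − 52 = 15.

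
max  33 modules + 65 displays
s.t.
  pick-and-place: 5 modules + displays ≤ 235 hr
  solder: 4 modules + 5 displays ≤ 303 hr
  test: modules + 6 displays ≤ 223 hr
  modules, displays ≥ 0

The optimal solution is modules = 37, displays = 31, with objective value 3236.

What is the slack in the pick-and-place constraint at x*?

19

pick-and-place used = 5·37 + 1·31 = 216; slack = 235 − 216 = 19.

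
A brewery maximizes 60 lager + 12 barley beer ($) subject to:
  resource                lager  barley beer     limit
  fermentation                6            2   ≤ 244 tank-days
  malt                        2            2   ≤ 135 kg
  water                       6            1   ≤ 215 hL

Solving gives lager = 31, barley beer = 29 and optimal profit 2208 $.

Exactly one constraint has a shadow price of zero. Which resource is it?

fermentation: 244/244 (binding)
malt: 120/135 (slack 15)
water: 215/215 (binding)
By complementary slackness, a constraint with positive slack has shadow price 0 → malt.

malt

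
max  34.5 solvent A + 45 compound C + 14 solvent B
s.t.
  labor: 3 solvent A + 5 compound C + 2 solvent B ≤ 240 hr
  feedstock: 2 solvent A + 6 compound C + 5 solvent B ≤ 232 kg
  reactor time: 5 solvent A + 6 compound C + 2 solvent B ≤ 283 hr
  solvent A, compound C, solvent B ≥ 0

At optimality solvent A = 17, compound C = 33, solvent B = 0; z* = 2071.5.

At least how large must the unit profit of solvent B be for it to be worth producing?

At the optimum: labor uses 216 of 240 (slack = 24); feedstock uses 232 of 232 (binding); reactor time uses 283 of 283 (binding).
Slack constraints have shadow price 0 (complementary slackness).
The binding rows give the dual system: 2·y_feedstock + 5·y_reactor time = 34.5 and 6·y_feedstock + 6·y_reactor time = 45.
Solving: y_feedstock = 1, y_reactor time = 6.5.
solvent B enters the basis when its profit ≥ yᵀa₃ = 1·5 + 6.5·2 = 18.

18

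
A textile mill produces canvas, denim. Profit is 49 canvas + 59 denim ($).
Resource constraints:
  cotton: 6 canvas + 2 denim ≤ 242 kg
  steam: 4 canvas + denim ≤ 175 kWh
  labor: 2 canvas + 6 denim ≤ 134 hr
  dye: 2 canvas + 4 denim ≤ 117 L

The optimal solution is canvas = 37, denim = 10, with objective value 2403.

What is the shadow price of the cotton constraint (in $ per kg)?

5.5

Check each constraint at x*: cotton 242/242 (tight); steam 158/175 (slack 17); labor 134/134 (tight); dye 114/117 (slack 3).
Since steam, dye are not tight, their duals are 0.
The binding rows give the dual system: 6·y_cotton + 2·y_labor = 49 and 2·y_cotton + 6·y_labor = 59.
→ y_cotton = 5.5 and y_labor = 8.
Shadow price of cotton = 5.5.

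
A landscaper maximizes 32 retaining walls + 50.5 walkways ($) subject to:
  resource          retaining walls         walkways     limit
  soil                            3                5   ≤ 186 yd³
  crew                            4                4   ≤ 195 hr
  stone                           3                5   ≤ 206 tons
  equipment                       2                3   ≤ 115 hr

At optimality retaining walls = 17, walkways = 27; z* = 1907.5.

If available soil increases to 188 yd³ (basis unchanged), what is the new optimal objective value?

1917.5

Binding: soil and equipment. Non-binding: crew (19 unused), stone (20 unused).
By complementary slackness, y = 0 for the non-binding constraints.
Dual feasibility on the basic columns requires 3·y_soil + 2·y_equipment = 32, 5·y_soil + 3·y_equipment = 50.5.
→ y_soil = 5 and y_equipment = 8.5.
Δz = y_soil·Δb = 5 × (2) = 10, so new z* = 1907.5 + 10 = 1917.5.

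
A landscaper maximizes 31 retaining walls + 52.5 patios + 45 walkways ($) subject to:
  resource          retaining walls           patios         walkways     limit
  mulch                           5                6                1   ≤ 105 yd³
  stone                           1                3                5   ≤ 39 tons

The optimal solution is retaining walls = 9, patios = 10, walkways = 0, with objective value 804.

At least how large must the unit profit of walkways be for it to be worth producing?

Check each constraint at x*: mulch 105/105 (tight); stone 39/39 (tight).
Dual feasibility on the basic columns requires 5·y_mulch + 1·y_stone = 31, 6·y_mulch + 3·y_stone = 52.5.
This yields shadow prices y_mulch = 4.5, y_stone = 8.5.
walkways enters the basis when its profit ≥ yᵀa₃ = 4.5·1 + 8.5·5 = 47.

47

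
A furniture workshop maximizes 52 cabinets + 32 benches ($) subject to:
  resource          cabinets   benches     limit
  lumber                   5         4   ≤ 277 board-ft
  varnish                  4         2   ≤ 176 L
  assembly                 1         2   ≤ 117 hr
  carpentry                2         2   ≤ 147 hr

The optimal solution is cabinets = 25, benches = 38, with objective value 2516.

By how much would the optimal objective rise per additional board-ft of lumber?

4

Check each constraint at x*: lumber 277/277 (tight); varnish 176/176 (tight); assembly 101/117 (slack 16); carpentry 126/147 (slack 21).
Since assembly, carpentry are not tight, their duals are 0.
From A_Bᵀ y = c: 5·y_lumber + 4·y_varnish = 52; 4·y_lumber + 2·y_varnish = 32.
Solving: y_lumber = 4, y_varnish = 8.
Shadow price of lumber = 4.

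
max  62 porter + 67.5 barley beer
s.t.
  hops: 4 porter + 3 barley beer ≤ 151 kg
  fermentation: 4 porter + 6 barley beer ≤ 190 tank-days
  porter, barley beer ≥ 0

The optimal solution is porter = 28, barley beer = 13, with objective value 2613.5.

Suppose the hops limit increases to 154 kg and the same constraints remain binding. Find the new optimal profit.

Check each constraint at x*: hops 151/151 (tight); fermentation 190/190 (tight).
From A_Bᵀ y = c: 4·y_hops + 4·y_fermentation = 62; 3·y_hops + 6·y_fermentation = 67.5.
This yields shadow prices y_hops = 8.5, y_fermentation = 7.
Δz = y_hops·Δb = 8.5 × (3) = 25.5, so new z* = 2613.5 + 25.5 = 2639.

2639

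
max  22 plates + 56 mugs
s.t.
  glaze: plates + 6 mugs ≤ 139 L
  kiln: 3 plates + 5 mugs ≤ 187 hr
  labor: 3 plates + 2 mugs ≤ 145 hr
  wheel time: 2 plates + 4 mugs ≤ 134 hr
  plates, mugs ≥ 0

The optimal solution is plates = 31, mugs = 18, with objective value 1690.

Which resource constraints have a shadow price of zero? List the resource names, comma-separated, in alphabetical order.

glaze: 139/139 (binding)
kiln: 183/187 (slack 4)
labor: 129/145 (slack 16)
wheel time: 134/134 (binding)
By complementary slackness, a constraint with positive slack has shadow price 0 → kiln, labor.

kiln, labor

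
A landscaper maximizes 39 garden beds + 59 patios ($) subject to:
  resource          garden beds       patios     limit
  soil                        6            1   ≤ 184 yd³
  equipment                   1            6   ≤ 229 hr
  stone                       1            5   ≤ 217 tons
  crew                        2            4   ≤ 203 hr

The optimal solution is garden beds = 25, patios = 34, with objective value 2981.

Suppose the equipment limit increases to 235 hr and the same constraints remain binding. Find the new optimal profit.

Binding: soil and equipment. Non-binding: stone (22 unused), crew (17 unused).
By complementary slackness, y = 0 for the non-binding constraints.
The binding rows give the dual system: 6·y_soil + 1·y_equipment = 39 and 1·y_soil + 6·y_equipment = 59.
Solving: y_soil = 5, y_equipment = 9.
Δz = y_equipment·Δb = 9 × (6) = 54, so new z* = 2981 + 54 = 3035.

3035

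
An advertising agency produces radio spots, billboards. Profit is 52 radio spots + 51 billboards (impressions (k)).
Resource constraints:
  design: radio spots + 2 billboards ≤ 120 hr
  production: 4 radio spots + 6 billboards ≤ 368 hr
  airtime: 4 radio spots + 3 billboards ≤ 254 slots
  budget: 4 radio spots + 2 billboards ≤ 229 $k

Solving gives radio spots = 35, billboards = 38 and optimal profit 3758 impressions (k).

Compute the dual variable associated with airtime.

9

Binding: production and airtime. Non-binding: design (9 unused), budget (13 unused).
Slack constraints have shadow price 0 (complementary slackness).
The binding rows give the dual system: 4·y_production + 4·y_airtime = 52 and 6·y_production + 3·y_airtime = 51.
This yields shadow prices y_production = 4, y_airtime = 9.
Shadow price of airtime = 9.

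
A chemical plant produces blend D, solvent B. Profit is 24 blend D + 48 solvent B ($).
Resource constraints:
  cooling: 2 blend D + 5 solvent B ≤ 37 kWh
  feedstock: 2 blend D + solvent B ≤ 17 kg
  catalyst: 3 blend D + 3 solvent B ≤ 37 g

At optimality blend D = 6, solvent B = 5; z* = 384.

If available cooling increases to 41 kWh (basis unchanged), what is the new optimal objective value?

At the optimum: cooling uses 37 of 37 (binding); feedstock uses 17 of 17 (binding); catalyst uses 33 of 37 (slack = 4).
Since catalyst is not tight, its dual is 0.
From A_Bᵀ y = c: 2·y_cooling + 2·y_feedstock = 24; 5·y_cooling + 1·y_feedstock = 48.
Solving: y_cooling = 9, y_feedstock = 3.
Δz = y_cooling·Δb = 9 × (4) = 36, so new z* = 384 + 36 = 420.

420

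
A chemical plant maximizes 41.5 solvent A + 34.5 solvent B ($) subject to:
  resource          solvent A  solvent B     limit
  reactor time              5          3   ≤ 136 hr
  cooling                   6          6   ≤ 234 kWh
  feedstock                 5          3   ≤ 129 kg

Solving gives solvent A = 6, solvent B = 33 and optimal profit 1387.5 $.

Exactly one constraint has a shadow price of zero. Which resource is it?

reactor time

reactor time: 129/136 (slack 7)
cooling: 234/234 (binding)
feedstock: 129/129 (binding)
By complementary slackness, a constraint with positive slack has shadow price 0 → reactor time.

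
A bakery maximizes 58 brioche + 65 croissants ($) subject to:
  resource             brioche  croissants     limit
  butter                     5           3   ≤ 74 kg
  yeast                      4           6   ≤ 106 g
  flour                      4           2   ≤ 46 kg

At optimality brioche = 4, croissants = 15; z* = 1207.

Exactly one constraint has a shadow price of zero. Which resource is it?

butter: 65/74 (slack 9)
yeast: 106/106 (binding)
flour: 46/46 (binding)
By complementary slackness, a constraint with positive slack has shadow price 0 → butter.

butter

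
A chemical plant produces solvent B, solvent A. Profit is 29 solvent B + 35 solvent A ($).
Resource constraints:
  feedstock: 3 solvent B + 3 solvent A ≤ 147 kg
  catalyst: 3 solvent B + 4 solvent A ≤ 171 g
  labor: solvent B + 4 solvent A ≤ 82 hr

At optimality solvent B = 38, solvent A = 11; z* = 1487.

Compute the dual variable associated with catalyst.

0

At the optimum: feedstock uses 147 of 147 (binding); catalyst uses 158 of 171 (slack = 13); labor uses 82 of 82 (binding).
Slack constraints have shadow price 0 (complementary slackness).
From A_Bᵀ y = c: 3·y_feedstock + 1·y_labor = 29; 3·y_feedstock + 4·y_labor = 35.
This yields shadow prices y_feedstock = 9, y_labor = 2.
Shadow price of catalyst = 0.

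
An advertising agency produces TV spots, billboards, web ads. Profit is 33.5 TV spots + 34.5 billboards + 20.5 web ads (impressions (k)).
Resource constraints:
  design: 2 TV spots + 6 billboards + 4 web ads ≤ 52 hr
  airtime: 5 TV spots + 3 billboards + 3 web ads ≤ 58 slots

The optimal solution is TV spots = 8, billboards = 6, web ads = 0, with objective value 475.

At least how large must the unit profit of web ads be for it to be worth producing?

At the optimum: design uses 52 of 52 (binding); airtime uses 58 of 58 (binding).
The binding rows give the dual system: 2·y_design + 5·y_airtime = 33.5 and 6·y_design + 3·y_airtime = 34.5.
This yields shadow prices y_design = 3, y_airtime = 5.5.
web ads enters the basis when its profit ≥ yᵀa₃ = 3·4 + 5.5·3 = 28.5.

28.5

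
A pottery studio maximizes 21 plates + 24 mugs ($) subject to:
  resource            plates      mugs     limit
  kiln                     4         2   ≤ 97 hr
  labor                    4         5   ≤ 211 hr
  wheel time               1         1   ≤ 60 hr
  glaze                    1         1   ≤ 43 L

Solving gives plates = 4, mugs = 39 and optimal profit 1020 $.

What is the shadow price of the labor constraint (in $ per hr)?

Check each constraint at x*: kiln 94/97 (slack 3); labor 211/211 (tight); wheel time 43/60 (slack 17); glaze 43/43 (tight).
Slack constraints have shadow price 0 (complementary slackness).
From A_Bᵀ y = c: 4·y_labor + 1·y_glaze = 21; 5·y_labor + 1·y_glaze = 24.
→ y_labor = 3 and y_glaze = 9.
Shadow price of labor = 3.

3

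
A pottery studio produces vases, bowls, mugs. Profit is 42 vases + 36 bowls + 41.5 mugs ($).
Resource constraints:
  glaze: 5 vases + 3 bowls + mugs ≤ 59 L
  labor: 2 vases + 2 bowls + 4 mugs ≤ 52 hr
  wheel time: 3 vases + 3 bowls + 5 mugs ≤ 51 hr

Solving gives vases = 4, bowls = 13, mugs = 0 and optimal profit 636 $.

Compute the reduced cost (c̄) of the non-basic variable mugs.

-6.5

At the optimum: glaze uses 59 of 59 (binding); labor uses 34 of 52 (slack = 18); wheel time uses 51 of 51 (binding).
Slack constraints have shadow price 0 (complementary slackness).
From A_Bᵀ y = c: 5·y_glaze + 3·y_wheel time = 42; 3·y_glaze + 3·y_wheel time = 36.
Solving: y_glaze = 3, y_wheel time = 9.
Reduced cost of mugs: c₃ − yᵀa₃ = 41.5 − (3·1 + 9·5) = 41.5 − 48 = -6.5.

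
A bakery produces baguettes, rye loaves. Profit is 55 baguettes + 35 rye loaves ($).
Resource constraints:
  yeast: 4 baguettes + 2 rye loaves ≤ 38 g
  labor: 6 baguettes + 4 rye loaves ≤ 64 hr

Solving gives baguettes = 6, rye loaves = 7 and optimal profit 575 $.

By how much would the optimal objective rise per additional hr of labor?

Check each constraint at x*: yeast 38/38 (tight); labor 64/64 (tight).
Dual feasibility on the basic columns requires 4·y_yeast + 6·y_labor = 55, 2·y_yeast + 4·y_labor = 35.
→ y_yeast = 2.5 and y_labor = 7.5.
Shadow price of labor = 7.5.

7.5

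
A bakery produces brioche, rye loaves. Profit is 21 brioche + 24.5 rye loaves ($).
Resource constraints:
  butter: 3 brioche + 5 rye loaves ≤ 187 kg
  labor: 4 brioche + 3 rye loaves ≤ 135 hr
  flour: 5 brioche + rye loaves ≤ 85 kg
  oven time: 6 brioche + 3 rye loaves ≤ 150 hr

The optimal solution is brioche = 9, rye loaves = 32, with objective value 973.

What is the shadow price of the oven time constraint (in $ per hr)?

1.5

Binding: butter and oven time. Non-binding: labor (3 unused), flour (8 unused).
By complementary slackness, y = 0 for the non-binding constraints.
The binding rows give the dual system: 3·y_butter + 6·y_oven time = 21 and 5·y_butter + 3·y_oven time = 24.5.
Solving: y_butter = 4, y_oven time = 1.5.
Shadow price of oven time = 1.5.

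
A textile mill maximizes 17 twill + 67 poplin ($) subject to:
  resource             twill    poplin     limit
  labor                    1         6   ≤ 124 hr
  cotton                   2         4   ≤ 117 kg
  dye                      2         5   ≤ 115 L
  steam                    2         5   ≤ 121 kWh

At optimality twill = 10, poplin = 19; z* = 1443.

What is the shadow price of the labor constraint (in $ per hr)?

Check each constraint at x*: labor 124/124 (tight); cotton 96/117 (slack 21); dye 115/115 (tight); steam 115/121 (slack 6).
Slack constraints have shadow price 0 (complementary slackness).
From A_Bᵀ y = c: 1·y_labor + 2·y_dye = 17; 6·y_labor + 5·y_dye = 67.
Solving: y_labor = 7, y_dye = 5.
Shadow price of labor = 7.

7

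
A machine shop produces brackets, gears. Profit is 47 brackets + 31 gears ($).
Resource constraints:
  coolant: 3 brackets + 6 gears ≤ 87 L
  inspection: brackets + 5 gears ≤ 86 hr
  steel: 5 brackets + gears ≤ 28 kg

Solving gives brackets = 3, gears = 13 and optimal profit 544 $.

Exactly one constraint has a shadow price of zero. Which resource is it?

inspection

coolant: 87/87 (binding)
inspection: 68/86 (slack 18)
steel: 28/28 (binding)
By complementary slackness, a constraint with positive slack has shadow price 0 → inspection.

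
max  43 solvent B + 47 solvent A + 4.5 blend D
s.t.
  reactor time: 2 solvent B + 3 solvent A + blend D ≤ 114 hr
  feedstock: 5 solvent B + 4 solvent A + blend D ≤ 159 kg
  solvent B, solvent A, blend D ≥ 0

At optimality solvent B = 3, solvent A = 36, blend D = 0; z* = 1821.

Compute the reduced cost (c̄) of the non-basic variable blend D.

-9.5

Check each constraint at x*: reactor time 114/114 (tight); feedstock 159/159 (tight).
The binding rows give the dual system: 2·y_reactor time + 5·y_feedstock = 43 and 3·y_reactor time + 4·y_feedstock = 47.
→ y_reactor time = 9 and y_feedstock = 5.
Reduced cost of blend D: c₃ − yᵀa₃ = 4.5 − (9·1 + 5·1) = 4.5 − 14 = -9.5.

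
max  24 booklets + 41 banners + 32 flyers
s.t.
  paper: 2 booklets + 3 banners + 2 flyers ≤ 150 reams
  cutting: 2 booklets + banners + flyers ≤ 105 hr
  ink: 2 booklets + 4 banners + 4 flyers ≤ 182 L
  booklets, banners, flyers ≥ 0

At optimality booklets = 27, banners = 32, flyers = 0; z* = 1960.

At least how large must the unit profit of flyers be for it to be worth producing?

Check each constraint at x*: paper 150/150 (tight); cutting 86/105 (slack 19); ink 182/182 (tight).
Since cutting is not tight, its dual is 0.
Dual feasibility on the basic columns requires 2·y_paper + 2·y_ink = 24, 3·y_paper + 4·y_ink = 41.
This yields shadow prices y_paper = 7, y_ink = 5.
flyers enters the basis when its profit ≥ yᵀa₃ = 7·2 + 5·4 = 34.

34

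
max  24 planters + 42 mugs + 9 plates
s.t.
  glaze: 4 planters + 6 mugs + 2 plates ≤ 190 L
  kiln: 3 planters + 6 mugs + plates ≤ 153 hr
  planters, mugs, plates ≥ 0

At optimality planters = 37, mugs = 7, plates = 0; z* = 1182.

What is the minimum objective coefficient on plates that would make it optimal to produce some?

Both glaze and kiln are binding at x*.
From A_Bᵀ y = c: 4·y_glaze + 3·y_kiln = 24; 6·y_glaze + 6·y_kiln = 42.
→ y_glaze = 3 and y_kiln = 4.
plates enters the basis when its profit ≥ yᵀa₃ = 3·2 + 4·1 = 10.

10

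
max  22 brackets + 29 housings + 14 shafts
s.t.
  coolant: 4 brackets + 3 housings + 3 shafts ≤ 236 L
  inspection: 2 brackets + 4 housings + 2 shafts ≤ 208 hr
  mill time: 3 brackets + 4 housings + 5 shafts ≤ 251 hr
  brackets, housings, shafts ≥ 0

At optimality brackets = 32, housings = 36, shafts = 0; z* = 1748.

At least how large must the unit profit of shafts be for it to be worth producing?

19

At the optimum: coolant uses 236 of 236 (binding); inspection uses 208 of 208 (binding); mill time uses 240 of 251 (slack = 11).
Slack constraints have shadow price 0 (complementary slackness).
Dual feasibility on the basic columns requires 4·y_coolant + 2·y_inspection = 22, 3·y_coolant + 4·y_inspection = 29.
→ y_coolant = 3 and y_inspection = 5.
shafts enters the basis when its profit ≥ yᵀa₃ = 3·3 + 5·2 = 19.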